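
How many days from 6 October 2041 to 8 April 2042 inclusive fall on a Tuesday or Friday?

53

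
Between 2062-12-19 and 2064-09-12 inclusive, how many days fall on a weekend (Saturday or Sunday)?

180

2062-12-19 is a Tuesday.
That's 634 days from start to end, counting both.
634 = 7 × 90 + 4, so there are 90 full weeks plus 4 extra days.
Each full week contributes 2 weekend days (Sat, Sun): 90 × 2 = 180.
The 4 extra days are Tue, Wed, Thu, Fri — none qualify.
Total: 180 + 0 = 180.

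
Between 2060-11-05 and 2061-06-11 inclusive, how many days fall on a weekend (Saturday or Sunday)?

63

2060-11-05 is a Friday.
That's 219 days from start to end, counting both.
219 = 7 × 31 + 2, so there are 31 full weeks plus 2 extra days.
Each full week contributes 2 weekend days (Sat, Sun): 31 × 2 = 62.
The 2 extra days are Friday, Saturday — 1 of them qualifies.
Total: 62 + 1 = 63.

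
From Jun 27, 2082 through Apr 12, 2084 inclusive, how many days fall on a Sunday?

Jun 27, 2082 is a Saturday.
The range spans 656 days (inclusive of both endpoints).
656 = 7 × 93 + 5, so there are 93 full weeks plus 5 extra days.
Each full week contributes one Sunday: 93 so far.
The 5 extra days are Saturday, Sunday, Monday, Tuesday, Wednesday — 1 of them qualifies.
Total: 93 + 1 = 94.

94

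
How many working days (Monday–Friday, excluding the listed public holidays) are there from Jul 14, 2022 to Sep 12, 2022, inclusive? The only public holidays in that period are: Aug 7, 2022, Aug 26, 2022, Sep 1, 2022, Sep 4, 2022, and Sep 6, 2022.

Jul 14, 2022 is a Thursday.
That's 61 days from start to end, counting both.
61 = 7 × 8 + 5, so there are 8 full weeks plus 5 extra days.
Each full week contributes 5 weekdays (Mon–Fri): 8 × 5 = 40.
The 5 extra days are Thu, Fri, Sat, Sun, Mon — 3 of them qualify.
Total: 40 + 3 = 43.
Holidays: Aug 7, 2022 (Sun); Aug 26, 2022 (Fri); Sep 1, 2022 (Thu); Sep 4, 2022 (Sun); Sep 6, 2022 (Tue).
3 of the 5 holidays fall on weekdays; the rest are weekends and were already excluded.
Business days: 43 − 3 = 40.

40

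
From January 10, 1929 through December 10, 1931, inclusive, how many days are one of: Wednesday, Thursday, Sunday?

457

January 10, 1929 is a Thursday.
From January 10, 1929 to December 10, 1931 is 1065 days inclusive.
1065 = 7 × 152 + 1, so there are 152 full weeks plus 1 extra day.
Each full week contributes 3 days from the set (Wed, Thu, Sun): 152 × 3 = 456.
The 1 extra day is Thursday — 1 of them qualifies.
Total: 456 + 1 = 457.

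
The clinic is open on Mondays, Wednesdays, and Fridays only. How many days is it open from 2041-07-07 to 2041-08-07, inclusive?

14

2041-07-07 is a Sunday.
That's 32 days from start to end, counting both.
32 = 7 × 4 + 4, so there are 4 full weeks plus 4 extra days.
Each full week contributes 3 days from the set (Mon, Wed, Fri): 4 × 3 = 12.
The 4 extra days are Sun, Mon, Tue, Wed — 2 of them qualify.
Total: 12 + 2 = 14.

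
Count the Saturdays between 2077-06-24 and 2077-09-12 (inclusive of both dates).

12

2077-06-24 is a Thursday.
The range spans 81 days (inclusive of both endpoints).
81 = 7 × 11 + 4, so there are 11 full weeks plus 4 extra days.
Each full week contributes one Saturday: 11 so far.
The 4 extra days are Thu, Fri, Sat, Sun — 1 of them qualifies.
Total: 11 + 1 = 12.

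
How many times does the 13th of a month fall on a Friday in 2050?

1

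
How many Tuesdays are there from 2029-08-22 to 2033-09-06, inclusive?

211 Tuesdays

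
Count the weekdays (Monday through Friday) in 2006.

January 1, 2006 is a Sunday.
From January 1, 2006 to December 31, 2006 is 365 days inclusive.
365 = 7 × 52 + 1, so there are 52 full weeks plus 1 extra day.
Each full week contributes 5 weekdays (Mon–Fri): 52 × 5 = 260.
The 1 extra day is Sun — none qualify.
Total: 260 + 0 = 260.

260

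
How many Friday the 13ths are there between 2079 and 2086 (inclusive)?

14

Friday-the-13ths by year:
2079: Jan, Oct
2080: Sep, Dec
2081: Jun
2082: Feb, Mar, Nov
2083: Aug
2084: Oct
2085: Apr, Jul
2086: Sep, Dec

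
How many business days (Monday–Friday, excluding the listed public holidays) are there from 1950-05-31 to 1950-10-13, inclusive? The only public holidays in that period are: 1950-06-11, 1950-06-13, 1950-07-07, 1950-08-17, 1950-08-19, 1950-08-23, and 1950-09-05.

93

1950-05-31 is a Wednesday.
From 1950-05-31 to 1950-10-13 is 136 days inclusive.
136 = 7 × 19 + 3, so there are 19 full weeks plus 3 extra days.
Each full week contributes 5 weekdays (Mon–Fri): 19 × 5 = 95.
The 3 extra days are Wednesday, Thursday, Friday — 3 of them qualify.
Total: 95 + 3 = 98.
Holidays: 1950-06-11 (Sun); 1950-06-13 (Tue); 1950-07-07 (Fri); 1950-08-17 (Thu); 1950-08-19 (Sat); 1950-08-23 (Wed); 1950-09-05 (Tue).
5 of the 7 holidays fall on weekdays; the rest are weekends and were already excluded.
Business days: 98 − 5 = 93.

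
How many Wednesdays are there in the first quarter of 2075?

2075-01-01 is a Tuesday.
That's 90 days from start to end, counting both.
90 = 7 × 12 + 6, so there are 12 full weeks plus 6 extra days.
Each full week contributes one Wednesday: 12 so far.
The 6 extra days are Tue, Wed, Thu, Fri, Sat, Sun — 1 of them qualifies.
Total: 12 + 1 = 13.

13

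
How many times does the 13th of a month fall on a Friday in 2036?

1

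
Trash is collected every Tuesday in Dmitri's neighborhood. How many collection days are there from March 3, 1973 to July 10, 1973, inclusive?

March 3, 1973 is a Saturday.
From March 3, 1973 to July 10, 1973 is 130 days inclusive.
130 = 7 × 18 + 4, so there are 18 full weeks plus 4 extra days.
Each full week contributes one Tuesday: 18 so far.
The 4 extra days are Sat, Sun, Mon, Tue — 1 of them qualifies.
Total: 18 + 1 = 19.

19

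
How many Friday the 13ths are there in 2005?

The 13th falls on a Friday when the month's 13th has weekday Fri.
Jan 13 is Thu; Feb 13 is Sun; Mar 13 is Sun; Apr 13 is Wed; May 13 is Fri ✓; Jun 13 is Mon; Jul 13 is Wed; Aug 13 is Sat; Sep 13 is Tue; Oct 13 is Thu; Nov 13 is Sun; Dec 13 is Tue.
Friday the 13ths: May.

1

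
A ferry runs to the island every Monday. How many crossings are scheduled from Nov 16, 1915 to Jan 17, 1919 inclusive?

165 Mondays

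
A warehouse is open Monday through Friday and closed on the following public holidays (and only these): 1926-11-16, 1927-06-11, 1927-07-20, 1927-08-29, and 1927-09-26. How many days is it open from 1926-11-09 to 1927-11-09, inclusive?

1926-11-09 is a Tuesday.
That's 366 days from start to end, counting both.
366 = 7 × 52 + 2, so there are 52 full weeks plus 2 extra days.
Each full week contributes 5 weekdays (Mon–Fri): 52 × 5 = 260.
The 2 extra days are Tue, Wed — 2 of them qualify.
Total: 260 + 2 = 262.
Holidays: 1926-11-16 (Tue); 1927-06-11 (Sat); 1927-07-20 (Wed); 1927-08-29 (Mon); 1927-09-26 (Mon).
4 of the 5 holidays fall on weekdays; the rest are weekends and were already excluded.
Business days: 262 − 4 = 258.

258 working days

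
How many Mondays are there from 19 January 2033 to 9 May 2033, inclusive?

19 January 2033 is a Wednesday.
From 19 January 2033 to 9 May 2033 is 111 days inclusive.
111 = 7 × 15 + 6, so there are 15 full weeks plus 6 extra days.
Each full week contributes one Monday: 15 so far.
The 6 extra days are Wednesday, Thursday, Friday, Saturday, Sunday, Monday — 1 of them qualifies.
Total: 15 + 1 = 16.

16 Mondays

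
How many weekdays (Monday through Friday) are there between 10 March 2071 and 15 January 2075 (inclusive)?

10 March 2071 is a Tuesday.
From 10 March 2071 to 15 January 2075 is 1408 days inclusive.
1408 = 7 × 201 + 1, so there are 201 full weeks plus 1 extra day.
Each full week contributes 5 weekdays (Mon–Fri): 201 × 5 = 1005.
The 1 extra day is Tuesday — 1 of them qualifies.
Total: 1005 + 1 = 1006.

1006 weekdays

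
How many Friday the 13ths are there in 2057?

The 13th falls on a Friday when the month's 13th has weekday Fri.
Jan 13 is Sat; Feb 13 is Tue; Mar 13 is Tue; Apr 13 is Fri ✓; May 13 is Sun; Jun 13 is Wed; Jul 13 is Fri ✓; Aug 13 is Mon; Sep 13 is Thu; Oct 13 is Sat; Nov 13 is Tue; Dec 13 is Thu.
Friday the 13ths: Apr, Jul.

2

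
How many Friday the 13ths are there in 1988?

The 13th falls on a Friday when the month's 13th has weekday Fri.
Jan 13 is Wed; Feb 13 is Sat; Mar 13 is Sun; Apr 13 is Wed; May 13 is Fri ✓; Jun 13 is Mon; Jul 13 is Wed; Aug 13 is Sat; Sep 13 is Tue; Oct 13 is Thu; Nov 13 is Sun; Dec 13 is Tue.
Friday the 13ths: May.

1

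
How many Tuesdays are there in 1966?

1966-01-01 is a Saturday.
From 1966-01-01 to 1966-12-31 is 365 days inclusive.
365 = 7 × 52 + 1, so there are 52 full weeks plus 1 extra day.
Each full week contributes one Tuesday: 52 so far.
The 1 extra day is Sat — none qualify.
Total: 52 + 0 = 52.

52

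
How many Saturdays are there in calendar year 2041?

52

1 January 2041 is a Tuesday.
From 1 January 2041 to 31 December 2041 is 365 days inclusive.
365 = 7 × 52 + 1, so there are 52 full weeks plus 1 extra day.
Each full week contributes one Saturday: 52 so far.
The 1 extra day is Tuesday — none qualify.
Total: 52 + 0 = 52.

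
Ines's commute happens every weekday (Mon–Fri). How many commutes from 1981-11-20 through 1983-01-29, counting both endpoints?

311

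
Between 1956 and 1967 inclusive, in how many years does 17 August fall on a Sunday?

Day of week of August 17 in each year:
1956: Fri, 1957: Sat, 1958: Sun ✓, 1959: Mon, 1960: Wed, 1961: Thu, 1962: Fri, 1963: Sat, 1964: Mon, 1965: Tue, 1966: Wed, 1967: Thu
Sundays: 1958.

1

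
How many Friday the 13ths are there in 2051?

2

The 13th falls on a Friday when the month's 13th has weekday Fri.
Jan 13 is Fri ✓; Feb 13 is Mon; Mar 13 is Mon; Apr 13 is Thu; May 13 is Sat; Jun 13 is Tue; Jul 13 is Thu; Aug 13 is Sun; Sep 13 is Wed; Oct 13 is Fri ✓; Nov 13 is Mon; Dec 13 is Wed.
Friday the 13ths: Jan, Oct.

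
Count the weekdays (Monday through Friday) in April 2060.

22

2060-04-01 is a Thursday.
That's 30 days from start to end, counting both.
30 = 7 × 4 + 2, so there are 4 full weeks plus 2 extra days.
Each full week contributes 5 weekdays (Mon–Fri): 4 × 5 = 20.
The 2 extra days are Thursday, Friday — 2 of them qualify.
Total: 20 + 2 = 22.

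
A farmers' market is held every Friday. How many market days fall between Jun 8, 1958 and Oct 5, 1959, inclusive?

Jun 8, 1958 is a Sunday.
From Jun 8, 1958 to Oct 5, 1959 is 485 days inclusive.
485 = 7 × 69 + 2, so there are 69 full weeks plus 2 extra days.
Each full week contributes one Friday: 69 so far.
The 2 extra days are Sun, Mon — none qualify.
Total: 69 + 0 = 69.

69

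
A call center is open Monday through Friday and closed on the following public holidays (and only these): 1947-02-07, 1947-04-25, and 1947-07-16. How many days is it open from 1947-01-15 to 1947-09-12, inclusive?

1947-01-15 is a Wednesday.
The range spans 241 days (inclusive of both endpoints).
241 = 7 × 34 + 3, so there are 34 full weeks plus 3 extra days.
Each full week contributes 5 weekdays (Mon–Fri): 34 × 5 = 170.
The 3 extra days are Wednesday, Thursday, Friday — 3 of them qualify.
Total: 170 + 3 = 173.
Holidays: 1947-02-07 (Fri); 1947-04-25 (Fri); 1947-07-16 (Wed).
All 3 holidays fall on weekdays, so subtract 3.
Business days: 173 − 3 = 170.

170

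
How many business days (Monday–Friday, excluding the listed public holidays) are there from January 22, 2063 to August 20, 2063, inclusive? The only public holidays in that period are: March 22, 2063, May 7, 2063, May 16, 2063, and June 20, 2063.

147 business days

January 22, 2063 is a Monday.
The range spans 211 days (inclusive of both endpoints).
211 = 7 × 30 + 1, so there are 30 full weeks plus 1 extra day.
Each full week contributes 5 weekdays (Mon–Fri): 30 × 5 = 150.
The 1 extra day is Monday — 1 of them qualifies.
Total: 150 + 1 = 151.
Holidays: March 22, 2063 (Thu); May 7, 2063 (Mon); May 16, 2063 (Wed); June 20, 2063 (Wed).
All 4 holidays fall on weekdays, so subtract 4.
Business days: 151 − 4 = 147.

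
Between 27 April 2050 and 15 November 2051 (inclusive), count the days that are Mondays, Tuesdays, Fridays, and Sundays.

27 April 2050 is a Wednesday.
The range spans 568 days (inclusive of both endpoints).
568 = 7 × 81 + 1, so there are 81 full weeks plus 1 extra day.
Each full week contributes 4 days from the set (Mon, Tue, Fri, Sun): 81 × 4 = 324.
The 1 extra day is Wednesday — none qualify.
Total: 324 + 0 = 324.

324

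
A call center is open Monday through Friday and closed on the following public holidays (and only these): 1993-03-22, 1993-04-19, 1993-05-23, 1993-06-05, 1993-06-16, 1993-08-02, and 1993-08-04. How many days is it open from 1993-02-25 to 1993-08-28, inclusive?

127 working days

1993-02-25 is a Thursday.
That's 185 days from start to end, counting both.
185 = 7 × 26 + 3, so there are 26 full weeks plus 3 extra days.
Each full week contributes 5 weekdays (Mon–Fri): 26 × 5 = 130.
The 3 extra days are Thursday, Friday, Saturday — 2 of them qualify.
Total: 130 + 2 = 132.
Holidays: 1993-03-22 (Mon); 1993-04-19 (Mon); 1993-05-23 (Sun); 1993-06-05 (Sat); 1993-06-16 (Wed); 1993-08-02 (Mon); 1993-08-04 (Wed).
5 of the 7 holidays fall on weekdays; the rest are weekends and were already excluded.
Business days: 132 − 5 = 127.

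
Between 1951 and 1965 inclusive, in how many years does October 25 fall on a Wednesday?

1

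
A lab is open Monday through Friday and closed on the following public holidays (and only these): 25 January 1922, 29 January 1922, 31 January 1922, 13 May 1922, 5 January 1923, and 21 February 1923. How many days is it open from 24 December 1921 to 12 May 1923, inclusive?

356

24 December 1921 is a Saturday.
The range spans 505 days (inclusive of both endpoints).
505 = 7 × 72 + 1, so there are 72 full weeks plus 1 extra day.
Each full week contributes 5 weekdays (Mon–Fri): 72 × 5 = 360.
The 1 extra day is Sat — none qualify.
Total: 360 + 0 = 360.
Holidays: 25 January 1922 (Wed); 29 January 1922 (Sun); 31 January 1922 (Tue); 13 May 1922 (Sat); 5 January 1923 (Fri); 21 February 1923 (Wed).
4 of the 6 holidays fall on weekdays; the rest are weekends and were already excluded.
Business days: 360 − 4 = 356.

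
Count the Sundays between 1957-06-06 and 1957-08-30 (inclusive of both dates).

1957-06-06 is a Thursday.
From 1957-06-06 to 1957-08-30 is 86 days inclusive.
86 = 7 × 12 + 2, so there are 12 full weeks plus 2 extra days.
Each full week contributes one Sunday: 12 so far.
The 2 extra days are Thu, Fri — none qualify.
Total: 12 + 0 = 12.

12 Sundays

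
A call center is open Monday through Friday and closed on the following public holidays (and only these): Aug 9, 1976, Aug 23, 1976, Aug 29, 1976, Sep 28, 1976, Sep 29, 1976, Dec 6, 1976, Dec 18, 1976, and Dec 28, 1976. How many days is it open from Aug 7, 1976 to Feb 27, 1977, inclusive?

139

Aug 7, 1976 is a Saturday.
From Aug 7, 1976 to Feb 27, 1977 is 205 days inclusive.
205 = 7 × 29 + 2, so there are 29 full weeks plus 2 extra days.
Each full week contributes 5 weekdays (Mon–Fri): 29 × 5 = 145.
The 2 extra days are Sat, Sun — none qualify.
Total: 145 + 0 = 145.
Holidays: Aug 9, 1976 (Mon); Aug 23, 1976 (Mon); Aug 29, 1976 (Sun); Sep 28, 1976 (Tue); Sep 29, 1976 (Wed); Dec 6, 1976 (Mon); Dec 18, 1976 (Sat); Dec 28, 1976 (Tue).
6 of the 8 holidays fall on weekdays; the rest are weekends and were already excluded.
Business days: 145 − 6 = 139.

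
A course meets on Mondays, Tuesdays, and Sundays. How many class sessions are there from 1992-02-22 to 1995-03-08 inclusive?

1992-02-22 is a Saturday.
From 1992-02-22 to 1995-03-08 is 1111 days inclusive.
1111 = 7 × 158 + 5, so there are 158 full weeks plus 5 extra days.
Each full week contributes 3 days from the set (Mon, Tue, Sun): 158 × 3 = 474.
The 5 extra days are Sat, Sun, Mon, Tue, Wed — 3 of them qualify.
Total: 474 + 3 = 477.

477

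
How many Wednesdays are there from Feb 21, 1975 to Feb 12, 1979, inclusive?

Feb 21, 1975 is a Friday.
From Feb 21, 1975 to Feb 12, 1979 is 1453 days inclusive.
1453 = 7 × 207 + 4, so there are 207 full weeks plus 4 extra days.
Each full week contributes one Wednesday: 207 so far.
The 4 extra days are Fri, Sat, Sun, Mon — none qualify.
Total: 207 + 0 = 207.

207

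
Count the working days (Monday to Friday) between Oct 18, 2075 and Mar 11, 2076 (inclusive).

Oct 18, 2075 is a Friday.
That's 146 days from start to end, counting both.
146 = 7 × 20 + 6, so there are 20 full weeks plus 6 extra days.
Each full week contributes 5 weekdays (Mon–Fri): 20 × 5 = 100.
The 6 extra days are Fri, Sat, Sun, Mon, Tue, Wed — 4 of them qualify.
Total: 100 + 4 = 104.

104 weekdays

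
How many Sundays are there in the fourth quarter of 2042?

2042-10-01 is a Wednesday.
From 2042-10-01 to 2042-12-31 is 92 days inclusive.
92 = 7 × 13 + 1, so there are 13 full weeks plus 1 extra day.
Each full week contributes one Sunday: 13 so far.
The 1 extra day is Wed — none qualify.
Total: 13 + 0 = 13.

13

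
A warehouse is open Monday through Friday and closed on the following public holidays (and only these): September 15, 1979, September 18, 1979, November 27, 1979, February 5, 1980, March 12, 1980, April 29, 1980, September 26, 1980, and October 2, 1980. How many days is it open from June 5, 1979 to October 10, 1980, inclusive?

347

June 5, 1979 is a Tuesday.
The range spans 494 days (inclusive of both endpoints).
494 = 7 × 70 + 4, so there are 70 full weeks plus 4 extra days.
Each full week contributes 5 weekdays (Mon–Fri): 70 × 5 = 350.
The 4 extra days are Tue, Wed, Thu, Fri — 4 of them qualify.
Total: 350 + 4 = 354.
Holidays: September 15, 1979 (Sat); September 18, 1979 (Tue); November 27, 1979 (Tue); February 5, 1980 (Tue); March 12, 1980 (Wed); April 29, 1980 (Tue); September 26, 1980 (Fri); October 2, 1980 (Thu).
7 of the 8 holidays fall on weekdays; the rest are weekends and were already excluded.
Business days: 354 − 7 = 347.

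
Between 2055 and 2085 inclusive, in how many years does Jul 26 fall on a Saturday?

Day of week of July 26 in each year:
2055: Mon, 2056: Wed, 2057: Thu, 2058: Fri, 2059: Sat ✓, 2060: Mon, 2061: Tue, 2062: Wed, 2063: Thu, 2064: Sat ✓, 2065: Sun, 2066: Mon, 2067: Tue, 2068: Thu, 2069: Fri, 2070: Sat ✓, 2071: Sun, 2072: Tue, 2073: Wed, 2074: Thu, 2075: Fri, 2076: Sun, 2077: Mon, 2078: Tue, 2079: Wed, 2080: Fri, 2081: Sat ✓, 2082: Sun, 2083: Mon, 2084: Wed, 2085: Thu
Saturdays: 2059, 2064, 2070, 2081.

4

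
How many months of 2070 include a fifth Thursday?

A month has five Thursdays exactly when Thursday falls within its first (length − 28) days.
Jan: 31 days, starts Wed → 5 of Wed, Thu, Fri ✓
Feb: 28 days, starts Sat → 5 of (none)
Mar: 31 days, starts Sat → 5 of Sat, Sun, Mon
Apr: 30 days, starts Tue → 5 of Tue, Wed
May: 31 days, starts Thu → 5 of Thu, Fri, Sat ✓
Jun: 30 days, starts Sun → 5 of Sun, Mon
Jul: 31 days, starts Tue → 5 of Tue, Wed, Thu ✓
Aug: 31 days, starts Fri → 5 of Fri, Sat, Sun
Sep: 30 days, starts Mon → 5 of Mon, Tue
Oct: 31 days, starts Wed → 5 of Wed, Thu, Fri ✓
Nov: 30 days, starts Sat → 5 of Sat, Sun
Dec: 31 days, starts Mon → 5 of Mon, Tue, Wed
Months with five Thursdays: Jan, May, Jul, Oct.

4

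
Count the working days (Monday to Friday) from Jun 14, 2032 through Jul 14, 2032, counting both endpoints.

Jun 14, 2032 is a Monday.
The range spans 31 days (inclusive of both endpoints).
31 = 7 × 4 + 3, so there are 4 full weeks plus 3 extra days.
Each full week contributes 5 weekdays (Mon–Fri): 4 × 5 = 20.
The 3 extra days are Monday, Tuesday, Wednesday — 3 of them qualify.
Total: 20 + 3 = 23.

23 weekdays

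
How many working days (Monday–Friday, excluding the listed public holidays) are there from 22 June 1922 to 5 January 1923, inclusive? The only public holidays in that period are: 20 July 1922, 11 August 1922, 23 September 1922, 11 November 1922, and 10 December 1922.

22 June 1922 is a Thursday.
That's 198 days from start to end, counting both.
198 = 7 × 28 + 2, so there are 28 full weeks plus 2 extra days.
Each full week contributes 5 weekdays (Mon–Fri): 28 × 5 = 140.
The 2 extra days are Thursday, Friday — 2 of them qualify.
Total: 140 + 2 = 142.
Holidays: 20 July 1922 (Thu); 11 August 1922 (Fri); 23 September 1922 (Sat); 11 November 1922 (Sat); 10 December 1922 (Sun).
2 of the 5 holidays fall on weekdays; the rest are weekends and were already excluded.
Business days: 142 − 2 = 140.

140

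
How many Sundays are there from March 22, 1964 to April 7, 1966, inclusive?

107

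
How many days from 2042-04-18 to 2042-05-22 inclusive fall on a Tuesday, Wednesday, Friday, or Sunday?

2042-04-18 is a Friday.
From 2042-04-18 to 2042-05-22 is 35 days inclusive.
35 = 7 × 5, so the span is exactly 5 full weeks.
Each full week contributes 4 days from the set (Tue, Wed, Fri, Sun): 5 × 4 = 20.

20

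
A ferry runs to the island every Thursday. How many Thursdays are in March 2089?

5

Mar 1, 2089 is a Tuesday.
From Mar 1, 2089 to Mar 31, 2089 is 31 days inclusive.
31 = 7 × 4 + 3, so there are 4 full weeks plus 3 extra days.
Each full week contributes one Thursday: 4 so far.
The 3 extra days are Tue, Wed, Thu — 1 of them qualifies.
Total: 4 + 1 = 5.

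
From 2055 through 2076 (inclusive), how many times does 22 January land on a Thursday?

3

Day of week of January 22 in each year:
2055: Fri, 2056: Sat, 2057: Mon, 2058: Tue, 2059: Wed, 2060: Thu ✓, 2061: Sat, 2062: Sun, 2063: Mon, 2064: Tue, 2065: Thu ✓, 2066: Fri, 2067: Sat, 2068: Sun, 2069: Tue, 2070: Wed, 2071: Thu ✓, 2072: Fri, 2073: Sun, 2074: Mon, 2075: Tue, 2076: Wed
Thursdays: 2060, 2065, 2071.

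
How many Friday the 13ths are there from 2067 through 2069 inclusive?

6

Friday-the-13ths by year:
2067: May
2068: Jan, Apr, Jul
2069: Sep, Dec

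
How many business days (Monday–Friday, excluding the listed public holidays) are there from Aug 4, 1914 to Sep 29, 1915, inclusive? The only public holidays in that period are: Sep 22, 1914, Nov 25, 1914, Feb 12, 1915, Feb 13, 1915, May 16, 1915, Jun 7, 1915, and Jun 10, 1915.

297 business days

Aug 4, 1914 is a Tuesday.
From Aug 4, 1914 to Sep 29, 1915 is 422 days inclusive.
422 = 7 × 60 + 2, so there are 60 full weeks plus 2 extra days.
Each full week contributes 5 weekdays (Mon–Fri): 60 × 5 = 300.
The 2 extra days are Tue, Wed — 2 of them qualify.
Total: 300 + 2 = 302.
Holidays: Sep 22, 1914 (Tue); Nov 25, 1914 (Wed); Feb 12, 1915 (Fri); Feb 13, 1915 (Sat); May 16, 1915 (Sun); Jun 7, 1915 (Mon); Jun 10, 1915 (Thu).
5 of the 7 holidays fall on weekdays; the rest are weekends and were already excluded.
Business days: 302 − 5 = 297.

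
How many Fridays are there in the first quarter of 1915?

Jan 1, 1915 is a Friday.
The range spans 90 days (inclusive of both endpoints).
90 = 7 × 12 + 6, so there are 12 full weeks plus 6 extra days.
Each full week contributes one Friday: 12 so far.
The 6 extra days are Fri, Sat, Sun, Mon, Tue, Wed — 1 of them qualifies.
Total: 12 + 1 = 13.

13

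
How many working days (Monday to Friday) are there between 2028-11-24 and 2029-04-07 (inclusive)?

96

2028-11-24 is a Friday.
The range spans 135 days (inclusive of both endpoints).
135 = 7 × 19 + 2, so there are 19 full weeks plus 2 extra days.
Each full week contributes 5 weekdays (Mon–Fri): 19 × 5 = 95.
The 2 extra days are Fri, Sat — 1 of them qualifies.
Total: 95 + 1 = 96.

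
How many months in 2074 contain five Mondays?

5

A month has five Mondays exactly when Monday falls within its first (length − 28) days.
Jan: 31 days, starts Mon → 5 of Mon, Tue, Wed ✓
Feb: 28 days, starts Thu → 5 of (none)
Mar: 31 days, starts Thu → 5 of Thu, Fri, Sat
Apr: 30 days, starts Sun → 5 of Sun, Mon ✓
May: 31 days, starts Tue → 5 of Tue, Wed, Thu
Jun: 30 days, starts Fri → 5 of Fri, Sat
Jul: 31 days, starts Sun → 5 of Sun, Mon, Tue ✓
Aug: 31 days, starts Wed → 5 of Wed, Thu, Fri
Sep: 30 days, starts Sat → 5 of Sat, Sun
Oct: 31 days, starts Mon → 5 of Mon, Tue, Wed ✓
Nov: 30 days, starts Thu → 5 of Thu, Fri
Dec: 31 days, starts Sat → 5 of Sat, Sun, Mon ✓
Months with five Mondays: Jan, Apr, Jul, Oct, Dec.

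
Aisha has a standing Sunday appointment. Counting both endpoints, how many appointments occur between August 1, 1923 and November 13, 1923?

August 1, 1923 is a Wednesday.
From August 1, 1923 to November 13, 1923 is 105 days inclusive.
105 = 7 × 15, so the span is exactly 15 full weeks.
Each full week contributes one Sunday: 15 so far.

15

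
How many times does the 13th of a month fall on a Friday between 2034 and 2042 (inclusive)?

Friday-the-13ths by year:
2034: Jan, Oct
2035: Apr, Jul
2036: Jun
2037: Feb, Mar, Nov
2038: Aug
2039: May
2040: Jan, Apr, Jul
2041: Sep, Dec
2042: Jun

16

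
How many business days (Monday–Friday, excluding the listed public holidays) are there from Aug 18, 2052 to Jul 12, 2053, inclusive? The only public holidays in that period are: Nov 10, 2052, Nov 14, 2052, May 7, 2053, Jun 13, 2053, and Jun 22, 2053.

232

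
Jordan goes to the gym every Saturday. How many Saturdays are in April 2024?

1 April 2024 is a Monday.
From 1 April 2024 to 30 April 2024 is 30 days inclusive.
30 = 7 × 4 + 2, so there are 4 full weeks plus 2 extra days.
Each full week contributes one Saturday: 4 so far.
The 2 extra days are Mon, Tue — none qualify.
Total: 4 + 0 = 4.

4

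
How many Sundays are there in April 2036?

4

Apr 1, 2036 is a Tuesday.
From Apr 1, 2036 to Apr 30, 2036 is 30 days inclusive.
30 = 7 × 4 + 2, so there are 4 full weeks plus 2 extra days.
Each full week contributes one Sunday: 4 so far.
The 2 extra days are Tue, Wed — none qualify.
Total: 4 + 0 = 4.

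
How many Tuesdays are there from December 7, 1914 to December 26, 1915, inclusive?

55 Tuesdays

December 7, 1914 is a Monday.
The range spans 385 days (inclusive of both endpoints).
385 = 7 × 55, so the span is exactly 55 full weeks.
Each full week contributes one Tuesday: 55 so far.
Total: 55.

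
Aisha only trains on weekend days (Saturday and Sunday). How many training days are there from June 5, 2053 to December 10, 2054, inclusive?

158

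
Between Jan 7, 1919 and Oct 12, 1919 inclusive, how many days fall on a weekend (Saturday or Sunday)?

Jan 7, 1919 is a Tuesday.
The range spans 279 days (inclusive of both endpoints).
279 = 7 × 39 + 6, so there are 39 full weeks plus 6 extra days.
Each full week contributes 2 weekend days (Sat, Sun): 39 × 2 = 78.
The 6 extra days are Tuesday, Wednesday, Thursday, Friday, Saturday, Sunday — 2 of them qualify.
Total: 78 + 2 = 80.

80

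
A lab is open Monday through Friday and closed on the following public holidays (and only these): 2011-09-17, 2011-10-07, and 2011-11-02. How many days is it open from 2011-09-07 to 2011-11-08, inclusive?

43

2011-09-07 is a Wednesday.
From 2011-09-07 to 2011-11-08 is 63 days inclusive.
63 = 7 × 9, so the span is exactly 9 full weeks.
Each full week contributes 5 weekdays (Mon–Fri): 9 × 5 = 45.
Total: 45.
Holidays: 2011-09-17 (Sat); 2011-10-07 (Fri); 2011-11-02 (Wed).
2 of the 3 holidays fall on weekdays; the rest are weekends and were already excluded.
Business days: 45 − 2 = 43.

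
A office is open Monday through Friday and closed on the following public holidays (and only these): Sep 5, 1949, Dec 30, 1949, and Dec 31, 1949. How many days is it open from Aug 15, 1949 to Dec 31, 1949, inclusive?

98

Aug 15, 1949 is a Monday.
That's 139 days from start to end, counting both.
139 = 7 × 19 + 6, so there are 19 full weeks plus 6 extra days.
Each full week contributes 5 weekdays (Mon–Fri): 19 × 5 = 95.
The 6 extra days are Monday, Tuesday, Wednesday, Thursday, Friday, Saturday — 5 of them qualify.
Total: 95 + 5 = 100.
Holidays: Sep 5, 1949 (Mon); Dec 30, 1949 (Fri); Dec 31, 1949 (Sat).
2 of the 3 holidays fall on weekdays; the rest are weekends and were already excluded.
Business days: 100 − 2 = 98.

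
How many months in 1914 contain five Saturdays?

A month has five Saturdays exactly when Saturday falls within its first (length − 28) days.
Jan: 31 days, starts Thu → 5 of Thu, Fri, Sat ✓
Feb: 28 days, starts Sun → 5 of (none)
Mar: 31 days, starts Sun → 5 of Sun, Mon, Tue
Apr: 30 days, starts Wed → 5 of Wed, Thu
May: 31 days, starts Fri → 5 of Fri, Sat, Sun ✓
Jun: 30 days, starts Mon → 5 of Mon, Tue
Jul: 31 days, starts Wed → 5 of Wed, Thu, Fri
Aug: 31 days, starts Sat → 5 of Sat, Sun, Mon ✓
Sep: 30 days, starts Tue → 5 of Tue, Wed
Oct: 31 days, starts Thu → 5 of Thu, Fri, Sat ✓
Nov: 30 days, starts Sun → 5 of Sun, Mon
Dec: 31 days, starts Tue → 5 of Tue, Wed, Thu
Months with five Saturdays: Jan, May, Aug, Oct.

4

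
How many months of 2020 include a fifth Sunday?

A month has five Sundays exactly when Sunday falls within its first (length − 28) days.
Jan: 31 days, starts Wed → 5 of Wed, Thu, Fri
Feb: 29 days, starts Sat → 5 of Sat
Mar: 31 days, starts Sun → 5 of Sun, Mon, Tue ✓
Apr: 30 days, starts Wed → 5 of Wed, Thu
May: 31 days, starts Fri → 5 of Fri, Sat, Sun ✓
Jun: 30 days, starts Mon → 5 of Mon, Tue
Jul: 31 days, starts Wed → 5 of Wed, Thu, Fri
Aug: 31 days, starts Sat → 5 of Sat, Sun, Mon ✓
Sep: 30 days, starts Tue → 5 of Tue, Wed
Oct: 31 days, starts Thu → 5 of Thu, Fri, Sat
Nov: 30 days, starts Sun → 5 of Sun, Mon ✓
Dec: 31 days, starts Tue → 5 of Tue, Wed, Thu
Months with five Sundays: Mar, May, Aug, Nov.

4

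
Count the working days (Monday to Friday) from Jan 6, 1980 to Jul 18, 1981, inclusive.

400 weekdays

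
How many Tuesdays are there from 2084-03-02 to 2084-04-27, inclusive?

8

2084-03-02 is a Thursday.
That's 57 days from start to end, counting both.
57 = 7 × 8 + 1, so there are 8 full weeks plus 1 extra day.
Each full week contributes one Tuesday: 8 so far.
The 1 extra day is Thu — none qualify.
Total: 8 + 0 = 8.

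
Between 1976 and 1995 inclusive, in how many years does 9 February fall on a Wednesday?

Day of week of February 9 in each year:
1976: Mon, 1977: Wed ✓, 1978: Thu, 1979: Fri, 1980: Sat, 1981: Mon, 1982: Tue, 1983: Wed ✓, 1984: Thu, 1985: Sat, 1986: Sun, 1987: Mon, 1988: Tue, 1989: Thu, 1990: Fri, 1991: Sat, 1992: Sun, 1993: Tue, 1994: Wed ✓, 1995: Thu
Wednesdays: 1977, 1983, 1994.

3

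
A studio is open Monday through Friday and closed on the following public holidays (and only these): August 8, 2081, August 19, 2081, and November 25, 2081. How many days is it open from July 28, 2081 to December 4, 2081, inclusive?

91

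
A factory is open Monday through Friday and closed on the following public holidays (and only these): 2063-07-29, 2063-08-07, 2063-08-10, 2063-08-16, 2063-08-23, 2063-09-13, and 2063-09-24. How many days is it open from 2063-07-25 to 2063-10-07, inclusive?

47

2063-07-25 is a Wednesday.
The range spans 75 days (inclusive of both endpoints).
75 = 7 × 10 + 5, so there are 10 full weeks plus 5 extra days.
Each full week contributes 5 weekdays (Mon–Fri): 10 × 5 = 50.
The 5 extra days are Wed, Thu, Fri, Sat, Sun — 3 of them qualify.
Total: 50 + 3 = 53.
Holidays: 2063-07-29 (Sun); 2063-08-07 (Tue); 2063-08-10 (Fri); 2063-08-16 (Thu); 2063-08-23 (Thu); 2063-09-13 (Thu); 2063-09-24 (Mon).
6 of the 7 holidays fall on weekdays; the rest are weekends and were already excluded.
Business days: 53 − 6 = 47.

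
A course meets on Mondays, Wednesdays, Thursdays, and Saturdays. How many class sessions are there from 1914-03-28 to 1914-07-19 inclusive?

65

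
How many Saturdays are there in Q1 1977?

1 January 1977 is a Saturday.
The range spans 90 days (inclusive of both endpoints).
90 = 7 × 12 + 6, so there are 12 full weeks plus 6 extra days.
Each full week contributes one Saturday: 12 so far.
The 6 extra days are Saturday, Sunday, Monday, Tuesday, Wednesday, Thursday — 1 of them qualifies.
Total: 12 + 1 = 13.

13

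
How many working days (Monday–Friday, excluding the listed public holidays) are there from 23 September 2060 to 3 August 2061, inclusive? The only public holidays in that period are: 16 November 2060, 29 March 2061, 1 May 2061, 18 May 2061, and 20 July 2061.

221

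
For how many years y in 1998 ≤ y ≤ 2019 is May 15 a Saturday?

3

Day of week of May 15 in each year:
1998: Fri, 1999: Sat ✓, 2000: Mon, 2001: Tue, 2002: Wed, 2003: Thu, 2004: Sat ✓, 2005: Sun, 2006: Mon, 2007: Tue, 2008: Thu, 2009: Fri, 2010: Sat ✓, 2011: Sun, 2012: Tue, 2013: Wed, 2014: Thu, 2015: Fri, 2016: Sun, 2017: Mon, 2018: Tue, 2019: Wed
Saturdays: 1999, 2004, 2010.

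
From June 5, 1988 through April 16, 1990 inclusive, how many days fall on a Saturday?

June 5, 1988 is a Sunday.
The range spans 681 days (inclusive of both endpoints).
681 = 7 × 97 + 2, so there are 97 full weeks plus 2 extra days.
Each full week contributes one Saturday: 97 so far.
The 2 extra days are Sunday, Monday — none qualify.
Total: 97 + 0 = 97.

97 Saturdays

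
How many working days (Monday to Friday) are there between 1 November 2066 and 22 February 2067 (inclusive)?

1 November 2066 is a Monday.
The range spans 114 days (inclusive of both endpoints).
114 = 7 × 16 + 2, so there are 16 full weeks plus 2 extra days.
Each full week contributes 5 weekdays (Mon–Fri): 16 × 5 = 80.
The 2 extra days are Mon, Tue — 2 of them qualify.
Total: 80 + 2 = 82.

82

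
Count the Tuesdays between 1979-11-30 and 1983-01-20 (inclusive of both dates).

164

1979-11-30 is a Friday.
That's 1148 days from start to end, counting both.
1148 = 7 × 164, so the span is exactly 164 full weeks.
Each full week contributes one Tuesday: 164 so far.
Total: 164.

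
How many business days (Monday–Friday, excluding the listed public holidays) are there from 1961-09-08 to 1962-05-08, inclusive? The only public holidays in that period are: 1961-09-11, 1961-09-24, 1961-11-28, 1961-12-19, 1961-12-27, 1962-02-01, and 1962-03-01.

1961-09-08 is a Friday.
From 1961-09-08 to 1962-05-08 is 243 days inclusive.
243 = 7 × 34 + 5, so there are 34 full weeks plus 5 extra days.
Each full week contributes 5 weekdays (Mon–Fri): 34 × 5 = 170.
The 5 extra days are Friday, Saturday, Sunday, Monday, Tuesday — 3 of them qualify.
Total: 170 + 3 = 173.
Holidays: 1961-09-11 (Mon); 1961-09-24 (Sun); 1961-11-28 (Tue); 1961-12-19 (Tue); 1961-12-27 (Wed); 1962-02-01 (Thu); 1962-03-01 (Thu).
6 of the 7 holidays fall on weekdays; the rest are weekends and were already excluded.
Business days: 173 − 6 = 167.

167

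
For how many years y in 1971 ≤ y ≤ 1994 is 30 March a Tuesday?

4

Day of week of March 30 in each year:
1971: Tue ✓, 1972: Thu, 1973: Fri, 1974: Sat, 1975: Sun, 1976: Tue ✓, 1977: Wed, 1978: Thu, 1979: Fri, 1980: Sun, 1981: Mon, 1982: Tue ✓, 1983: Wed, 1984: Fri, 1985: Sat, 1986: Sun, 1987: Mon, 1988: Wed, 1989: Thu, 1990: Fri, 1991: Sat, 1992: Mon, 1993: Tue ✓, 1994: Wed
Tuesdays: 1971, 1976, 1982, 1993.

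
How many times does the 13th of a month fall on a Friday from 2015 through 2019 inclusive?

10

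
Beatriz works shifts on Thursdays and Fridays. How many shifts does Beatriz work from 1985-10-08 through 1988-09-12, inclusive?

306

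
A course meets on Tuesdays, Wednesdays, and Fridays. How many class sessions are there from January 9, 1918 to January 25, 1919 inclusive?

January 9, 1918 is a Wednesday.
The range spans 382 days (inclusive of both endpoints).
382 = 7 × 54 + 4, so there are 54 full weeks plus 4 extra days.
Each full week contributes 3 days from the set (Tue, Wed, Fri): 54 × 3 = 162.
The 4 extra days are Wed, Thu, Fri, Sat — 2 of them qualify.
Total: 162 + 2 = 164.

164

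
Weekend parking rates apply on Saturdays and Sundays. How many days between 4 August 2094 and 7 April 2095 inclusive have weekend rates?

4 August 2094 is a Wednesday.
That's 247 days from start to end, counting both.
247 = 7 × 35 + 2, so there are 35 full weeks plus 2 extra days.
Each full week contributes 2 weekend days (Sat, Sun): 35 × 2 = 70.
The 2 extra days are Wednesday, Thursday — none qualify.
Total: 70 + 0 = 70.

70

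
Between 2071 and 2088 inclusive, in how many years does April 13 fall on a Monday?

Day of week of April 13 in each year:
2071: Mon ✓, 2072: Wed, 2073: Thu, 2074: Fri, 2075: Sat, 2076: Mon ✓, 2077: Tue, 2078: Wed, 2079: Thu, 2080: Sat, 2081: Sun, 2082: Mon ✓, 2083: Tue, 2084: Thu, 2085: Fri, 2086: Sat, 2087: Sun, 2088: Tue
Mondays: 2071, 2076, 2082.

3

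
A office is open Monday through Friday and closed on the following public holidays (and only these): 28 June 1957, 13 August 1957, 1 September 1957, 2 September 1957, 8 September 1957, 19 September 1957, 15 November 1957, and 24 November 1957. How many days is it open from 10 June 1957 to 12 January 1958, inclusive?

10 June 1957 is a Monday.
The range spans 217 days (inclusive of both endpoints).
217 = 7 × 31, so the span is exactly 31 full weeks.
Each full week contributes 5 weekdays (Mon–Fri): 31 × 5 = 155.
Total: 155.
Holidays: 28 June 1957 (Fri); 13 August 1957 (Tue); 1 September 1957 (Sun); 2 September 1957 (Mon); 8 September 1957 (Sun); 19 September 1957 (Thu); 15 November 1957 (Fri); 24 November 1957 (Sun).
5 of the 8 holidays fall on weekdays; the rest are weekends and were already excluded.
Business days: 155 − 5 = 150.

150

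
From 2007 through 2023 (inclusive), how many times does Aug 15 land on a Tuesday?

2

Day of week of August 15 in each year:
2007: Wed, 2008: Fri, 2009: Sat, 2010: Sun, 2011: Mon, 2012: Wed, 2013: Thu, 2014: Fri, 2015: Sat, 2016: Mon, 2017: Tue ✓, 2018: Wed, 2019: Thu, 2020: Sat, 2021: Sun, 2022: Mon, 2023: Tue ✓
Tuesdays: 2017, 2023.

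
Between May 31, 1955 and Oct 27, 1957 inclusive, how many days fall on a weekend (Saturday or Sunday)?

252

May 31, 1955 is a Tuesday.
From May 31, 1955 to Oct 27, 1957 is 881 days inclusive.
881 = 7 × 125 + 6, so there are 125 full weeks plus 6 extra days.
Each full week contributes 2 weekend days (Sat, Sun): 125 × 2 = 250.
The 6 extra days are Tuesday, Wednesday, Thursday, Friday, Saturday, Sunday — 2 of them qualify.
Total: 250 + 2 = 252.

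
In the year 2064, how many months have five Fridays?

4

A month has five Fridays exactly when Friday falls within its first (length − 28) days.
Jan: 31 days, starts Tue → 5 of Tue, Wed, Thu
Feb: 29 days, starts Fri → 5 of Fri ✓
Mar: 31 days, starts Sat → 5 of Sat, Sun, Mon
Apr: 30 days, starts Tue → 5 of Tue, Wed
May: 31 days, starts Thu → 5 of Thu, Fri, Sat ✓
Jun: 30 days, starts Sun → 5 of Sun, Mon
Jul: 31 days, starts Tue → 5 of Tue, Wed, Thu
Aug: 31 days, starts Fri → 5 of Fri, Sat, Sun ✓
Sep: 30 days, starts Mon → 5 of Mon, Tue
Oct: 31 days, starts Wed → 5 of Wed, Thu, Fri ✓
Nov: 30 days, starts Sat → 5 of Sat, Sun
Dec: 31 days, starts Mon → 5 of Mon, Tue, Wed
Months with five Fridays: Feb, May, Aug, Oct.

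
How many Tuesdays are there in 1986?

52

1 January 1986 is a Wednesday.
The range spans 365 days (inclusive of both endpoints).
365 = 7 × 52 + 1, so there are 52 full weeks plus 1 extra day.
Each full week contributes one Tuesday: 52 so far.
The 1 extra day is Wed — none qualify.
Total: 52 + 0 = 52.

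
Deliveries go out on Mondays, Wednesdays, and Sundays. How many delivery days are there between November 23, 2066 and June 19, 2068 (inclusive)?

246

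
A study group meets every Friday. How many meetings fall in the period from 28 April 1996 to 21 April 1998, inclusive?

28 April 1996 is a Sunday.
From 28 April 1996 to 21 April 1998 is 724 days inclusive.
724 = 7 × 103 + 3, so there are 103 full weeks plus 3 extra days.
Each full week contributes one Friday: 103 so far.
The 3 extra days are Sunday, Monday, Tuesday — none qualify.
Total: 103 + 0 = 103.

103 Fridays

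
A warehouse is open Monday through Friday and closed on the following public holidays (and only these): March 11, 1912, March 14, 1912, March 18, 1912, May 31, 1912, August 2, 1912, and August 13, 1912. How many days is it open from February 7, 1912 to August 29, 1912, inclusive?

141

February 7, 1912 is a Wednesday.
From February 7, 1912 to August 29, 1912 is 205 days inclusive.
205 = 7 × 29 + 2, so there are 29 full weeks plus 2 extra days.
Each full week contributes 5 weekdays (Mon–Fri): 29 × 5 = 145.
The 2 extra days are Wednesday, Thursday — 2 of them qualify.
Total: 145 + 2 = 147.
Holidays: March 11, 1912 (Mon); March 14, 1912 (Thu); March 18, 1912 (Mon); May 31, 1912 (Fri); August 2, 1912 (Fri); August 13, 1912 (Tue).
All 6 holidays fall on weekdays, so subtract 6.
Business days: 147 − 6 = 141.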